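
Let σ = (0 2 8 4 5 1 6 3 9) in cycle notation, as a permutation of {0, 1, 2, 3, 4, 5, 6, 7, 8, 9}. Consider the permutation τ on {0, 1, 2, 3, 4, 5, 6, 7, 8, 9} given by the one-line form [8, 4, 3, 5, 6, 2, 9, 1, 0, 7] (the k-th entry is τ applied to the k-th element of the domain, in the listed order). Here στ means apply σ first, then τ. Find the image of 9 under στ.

8

σ(9) = 0, then τ(0) = 8; composing gives (στ)(9) = 8.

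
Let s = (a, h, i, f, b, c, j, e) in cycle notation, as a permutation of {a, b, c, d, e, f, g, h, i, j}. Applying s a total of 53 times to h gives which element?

j

h lies in the 8-cycle (a, h, i, f, b, c, j, e).
On an 8-cycle, s^8 is the identity, so s^53 = s^5 there (53 ≡ 5 mod 8).
Advancing 5 steps from h: h → i → f → b → c → j.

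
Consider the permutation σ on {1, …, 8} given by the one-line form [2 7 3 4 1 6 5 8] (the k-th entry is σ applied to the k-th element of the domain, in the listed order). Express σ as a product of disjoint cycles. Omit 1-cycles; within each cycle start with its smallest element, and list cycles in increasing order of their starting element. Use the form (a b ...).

(1 2 7 5)

Iterating σ from 1 gives 1 → 2 → 7 → 5 → 1; that is the 4-cycle (1 2 7 5).
Continuing from each remaining unvisited element yields (1 2 7 5).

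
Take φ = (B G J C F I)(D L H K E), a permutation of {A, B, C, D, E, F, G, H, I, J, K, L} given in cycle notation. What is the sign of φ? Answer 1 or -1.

-1

The cycle lengths are 6, 5, 1.
A cycle is odd iff its length is even; φ has 1 even-length cycle, so sgn(φ) = (−1)^1 and φ is odd.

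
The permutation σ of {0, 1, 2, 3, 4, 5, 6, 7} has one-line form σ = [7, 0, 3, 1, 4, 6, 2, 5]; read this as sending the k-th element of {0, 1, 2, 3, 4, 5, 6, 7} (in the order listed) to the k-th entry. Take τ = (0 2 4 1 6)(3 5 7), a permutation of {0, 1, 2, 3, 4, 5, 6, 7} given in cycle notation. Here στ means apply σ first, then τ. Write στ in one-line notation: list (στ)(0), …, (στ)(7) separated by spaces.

3 2 5 6 1 0 4 7

Chase each element through σ then τ: 0 → 7 → 3; 1 → 0 → 2; 2 → 3 → 5; 3 → 1 → 6; 4 → 4 → 1; 5 → 6 → 0; 6 → 2 → 4; 7 → 5 → 7.
So στ in one-line form is 3 2 5 6 1 0 4 7.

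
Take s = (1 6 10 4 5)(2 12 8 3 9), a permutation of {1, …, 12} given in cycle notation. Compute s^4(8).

8 lies in the 5-cycle (2 12 8 3 9).
Stepping 4 places around the cycle: 8 → 3 → 9 → 2 → 12.

12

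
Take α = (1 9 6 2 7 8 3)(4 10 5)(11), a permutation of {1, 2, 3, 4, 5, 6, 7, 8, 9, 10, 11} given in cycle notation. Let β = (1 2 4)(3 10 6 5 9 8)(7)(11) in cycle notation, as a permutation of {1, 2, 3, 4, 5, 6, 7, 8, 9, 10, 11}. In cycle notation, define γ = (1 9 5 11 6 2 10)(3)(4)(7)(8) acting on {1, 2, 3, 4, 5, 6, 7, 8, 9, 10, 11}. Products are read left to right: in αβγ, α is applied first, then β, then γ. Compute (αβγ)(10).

5

Chase 10: α(10) = 5; β(5) = 9; γ(9) = 5. Hence (αβγ)(10) = 5.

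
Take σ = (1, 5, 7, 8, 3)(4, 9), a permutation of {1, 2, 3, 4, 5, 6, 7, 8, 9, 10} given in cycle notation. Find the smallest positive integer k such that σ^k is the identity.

The cycle type of σ is (5, 2, 1, 1, 1).
Since disjoint cycles commute, ord(σ) = lcm(5, 2) = 10.

10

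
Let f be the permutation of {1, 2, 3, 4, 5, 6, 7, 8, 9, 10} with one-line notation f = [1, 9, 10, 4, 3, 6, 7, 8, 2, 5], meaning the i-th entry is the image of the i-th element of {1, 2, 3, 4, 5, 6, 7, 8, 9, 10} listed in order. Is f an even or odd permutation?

odd

In disjoint-cycle form the cycle lengths are 3, 2, 1, 1, 1, 1, 1.
A cycle of length ℓ contributes ℓ−1 transpositions, so f is a product of 2 + 1 = 3 transpositions — odd.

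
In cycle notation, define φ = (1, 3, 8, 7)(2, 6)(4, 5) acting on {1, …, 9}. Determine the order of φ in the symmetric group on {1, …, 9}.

4

The cycle type of φ is (4, 2, 2, 1).
Since disjoint cycles commute, ord(φ) = lcm(4, 2, 2) = 4.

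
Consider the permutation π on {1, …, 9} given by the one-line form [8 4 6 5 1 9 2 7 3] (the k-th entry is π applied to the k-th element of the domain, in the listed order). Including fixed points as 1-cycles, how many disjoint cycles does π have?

2

The cycle decomposition is (1 8 7 2 4 5)(3 6 9), which has 2 cycles (counting 1-cycles).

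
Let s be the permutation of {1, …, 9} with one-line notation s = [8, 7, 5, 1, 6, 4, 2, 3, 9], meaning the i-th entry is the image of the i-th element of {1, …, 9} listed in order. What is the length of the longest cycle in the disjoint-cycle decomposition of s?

6

Decomposing into disjoint cycles gives (1 8 3 5 6 4)(2 7); the longest has length 6.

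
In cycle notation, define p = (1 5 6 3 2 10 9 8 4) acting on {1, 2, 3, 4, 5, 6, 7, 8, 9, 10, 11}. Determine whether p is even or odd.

even

The cycle lengths are 9, 1, 1.
A cycle is odd iff its length is even; p has 0 even-length cycles, so sgn(p) = (−1)^0 and p is even.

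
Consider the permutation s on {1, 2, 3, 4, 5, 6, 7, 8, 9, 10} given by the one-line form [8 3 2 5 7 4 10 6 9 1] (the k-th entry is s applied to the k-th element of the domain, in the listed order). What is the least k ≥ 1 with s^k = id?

14

Writing s as disjoint cycles, the cycle lengths are 7, 2, 1.
The order is lcm(7, 2) = 14.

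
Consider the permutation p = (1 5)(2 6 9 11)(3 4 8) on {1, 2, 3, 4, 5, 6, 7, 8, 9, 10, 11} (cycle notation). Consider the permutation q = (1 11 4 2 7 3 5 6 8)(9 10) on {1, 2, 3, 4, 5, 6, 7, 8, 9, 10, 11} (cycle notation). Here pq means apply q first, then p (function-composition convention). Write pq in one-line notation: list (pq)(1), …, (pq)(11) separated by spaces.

2 7 1 6 9 3 4 5 10 11 8

Chase each element through q then p: 1 → 11 → 2; 2 → 7 → 7; 3 → 5 → 1; 4 → 2 → 6; 5 → 6 → 9; 6 → 8 → 3; 7 → 3 → 4; 8 → 1 → 5; 9 → 10 → 10; 10 → 9 → 11; 11 → 4 → 8.
So pq in one-line form is 2 7 1 6 9 3 4 5 10 11 8.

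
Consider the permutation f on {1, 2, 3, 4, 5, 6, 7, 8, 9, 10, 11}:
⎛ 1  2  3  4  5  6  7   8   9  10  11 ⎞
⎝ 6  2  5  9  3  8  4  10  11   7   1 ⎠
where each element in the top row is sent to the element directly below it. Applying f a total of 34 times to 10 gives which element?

4

Tracing 10 → 7 → … returns to 10 after 8 steps, so 10 lies in an 8-cycle (1 6 8 10 7 4 9 11).
Powers repeat with period 8 on this cycle, and 34 mod 8 = 2, so f^34(10) = f^2(10).
Stepping 2 places around the cycle: 10 → 7 → 4.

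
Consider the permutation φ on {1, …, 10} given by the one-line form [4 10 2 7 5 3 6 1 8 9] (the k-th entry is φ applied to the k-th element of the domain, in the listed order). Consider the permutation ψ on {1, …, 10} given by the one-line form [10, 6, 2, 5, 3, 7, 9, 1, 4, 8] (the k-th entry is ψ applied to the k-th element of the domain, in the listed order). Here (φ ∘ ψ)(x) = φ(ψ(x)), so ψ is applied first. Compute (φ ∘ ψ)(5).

2

(φ ∘ ψ)(5) = φ(ψ(5)). ψ(5) = 3, then φ(3) = 2. So (φ ∘ ψ)(5) = 2.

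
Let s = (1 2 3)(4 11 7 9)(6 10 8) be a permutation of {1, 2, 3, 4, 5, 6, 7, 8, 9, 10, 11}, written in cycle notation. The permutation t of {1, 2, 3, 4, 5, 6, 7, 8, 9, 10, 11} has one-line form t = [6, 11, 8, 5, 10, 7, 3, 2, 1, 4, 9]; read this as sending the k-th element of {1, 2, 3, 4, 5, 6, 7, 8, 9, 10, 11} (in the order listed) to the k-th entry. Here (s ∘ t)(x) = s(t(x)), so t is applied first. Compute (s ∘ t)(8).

(s ∘ t)(8) = s(t(8)). t(8) = 2, then s(2) = 3. So (s ∘ t)(8) = 3.

3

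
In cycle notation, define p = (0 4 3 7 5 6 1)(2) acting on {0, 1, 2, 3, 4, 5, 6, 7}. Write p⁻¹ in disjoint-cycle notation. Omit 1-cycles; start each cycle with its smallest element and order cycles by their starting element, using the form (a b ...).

Inverting a permutation written in cycle notation just reverses the order within every cycle.
Reversing each cycle of p and rotating so the smallest element leads gives (0 1 6 5 7 3 4).

(0 1 6 5 7 3 4)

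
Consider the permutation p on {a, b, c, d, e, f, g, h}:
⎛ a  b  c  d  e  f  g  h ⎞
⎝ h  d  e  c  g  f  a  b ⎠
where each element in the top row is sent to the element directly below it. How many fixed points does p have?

The fixed points (elements with p(x) = x) are {f}, so there is 1.

1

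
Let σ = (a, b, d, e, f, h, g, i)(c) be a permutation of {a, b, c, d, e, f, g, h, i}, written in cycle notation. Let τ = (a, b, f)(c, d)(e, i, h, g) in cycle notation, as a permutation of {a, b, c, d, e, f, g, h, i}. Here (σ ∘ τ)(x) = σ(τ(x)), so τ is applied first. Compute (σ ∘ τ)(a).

(σ ∘ τ)(a) = σ(τ(a)). τ(a) = b, then σ(b) = d. So (σ ∘ τ)(a) = d.

d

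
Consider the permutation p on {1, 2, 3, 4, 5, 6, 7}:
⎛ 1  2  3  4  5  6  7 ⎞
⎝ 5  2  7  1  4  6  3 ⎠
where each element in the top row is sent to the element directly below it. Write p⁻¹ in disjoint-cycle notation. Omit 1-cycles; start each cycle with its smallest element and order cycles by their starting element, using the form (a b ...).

(1 4 5)(3 7)

The cycle decomposition of p is (1 5 4)(3 7).
Reversing each cycle (and rotating so the smallest element leads) gives p⁻¹ = (1 4 5)(3 7).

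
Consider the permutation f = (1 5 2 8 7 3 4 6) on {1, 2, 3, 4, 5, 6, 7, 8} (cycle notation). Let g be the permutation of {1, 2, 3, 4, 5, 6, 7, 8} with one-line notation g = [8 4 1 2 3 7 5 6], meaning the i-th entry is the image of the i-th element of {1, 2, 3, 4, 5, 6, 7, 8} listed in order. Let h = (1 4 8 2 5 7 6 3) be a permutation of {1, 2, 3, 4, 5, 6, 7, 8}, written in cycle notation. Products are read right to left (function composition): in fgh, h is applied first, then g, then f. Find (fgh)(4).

Chase 4: h(4) = 8; g(8) = 6; f(6) = 1. Hence (fgh)(4) = 1.

1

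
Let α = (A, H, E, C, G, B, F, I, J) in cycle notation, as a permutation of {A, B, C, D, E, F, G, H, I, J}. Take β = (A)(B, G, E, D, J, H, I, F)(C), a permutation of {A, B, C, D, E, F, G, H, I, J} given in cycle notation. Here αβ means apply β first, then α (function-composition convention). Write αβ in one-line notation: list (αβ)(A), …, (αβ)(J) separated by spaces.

Chase each element through β then α: A → A → H; B → G → B; C → C → G; D → J → A; E → D → D; F → B → F; G → E → C; H → I → J; I → F → I; J → H → E.
So αβ in one-line form is H B G A D F C J I E.

H B G A D F C J I E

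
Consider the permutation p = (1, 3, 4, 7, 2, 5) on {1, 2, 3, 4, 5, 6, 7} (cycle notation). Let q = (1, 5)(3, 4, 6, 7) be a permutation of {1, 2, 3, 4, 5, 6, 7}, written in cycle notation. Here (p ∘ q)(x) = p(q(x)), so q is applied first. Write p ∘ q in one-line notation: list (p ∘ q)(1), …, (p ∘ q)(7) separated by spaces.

Chase each element through q then p: 1 → 5 → 1; 2 → 2 → 5; 3 → 4 → 7; 4 → 6 → 6; 5 → 1 → 3; 6 → 7 → 2; 7 → 3 → 4.
So p ∘ q in one-line form is 1 5 7 6 3 2 4.

1 5 7 6 3 2 4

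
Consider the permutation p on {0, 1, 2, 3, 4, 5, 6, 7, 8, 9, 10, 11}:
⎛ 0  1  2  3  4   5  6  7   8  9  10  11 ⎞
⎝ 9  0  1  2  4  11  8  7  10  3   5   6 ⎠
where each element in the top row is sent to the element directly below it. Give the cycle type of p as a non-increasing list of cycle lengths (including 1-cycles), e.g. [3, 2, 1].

[5, 5, 1, 1]

The disjoint cycles are (0, 9, 3, 2, 1)(4)(5, 11, 6, 8, 10)(7), with lengths 5, 5, 1, 1 in non-increasing order.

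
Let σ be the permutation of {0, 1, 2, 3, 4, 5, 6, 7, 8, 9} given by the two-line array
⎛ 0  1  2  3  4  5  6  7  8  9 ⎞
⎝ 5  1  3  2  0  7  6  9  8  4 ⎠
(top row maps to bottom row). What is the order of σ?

The disjoint-cycle form of σ has cycle lengths 5, 2, 1, 1, 1.
The order is lcm(5, 2) = 10.

10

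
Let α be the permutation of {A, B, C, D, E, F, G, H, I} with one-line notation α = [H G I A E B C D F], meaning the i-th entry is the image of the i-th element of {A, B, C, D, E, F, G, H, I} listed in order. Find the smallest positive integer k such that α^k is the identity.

The disjoint-cycle form of α has cycle lengths 5, 3, 1.
The order is lcm(5, 3) = 15.

15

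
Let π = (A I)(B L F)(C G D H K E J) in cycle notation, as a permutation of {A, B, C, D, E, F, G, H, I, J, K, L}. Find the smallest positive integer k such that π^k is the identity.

42

The cycle type of π is (7, 3, 2).
Since disjoint cycles commute, ord(π) = lcm(7, 3, 2) = 42.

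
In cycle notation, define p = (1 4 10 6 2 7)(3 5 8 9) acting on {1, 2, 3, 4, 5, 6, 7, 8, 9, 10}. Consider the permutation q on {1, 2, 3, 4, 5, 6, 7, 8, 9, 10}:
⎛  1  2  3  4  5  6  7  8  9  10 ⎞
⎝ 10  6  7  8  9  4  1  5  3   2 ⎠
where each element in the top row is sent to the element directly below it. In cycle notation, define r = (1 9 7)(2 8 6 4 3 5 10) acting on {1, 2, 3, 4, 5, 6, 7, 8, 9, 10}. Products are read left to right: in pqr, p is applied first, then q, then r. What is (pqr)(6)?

Apply the permutations in order: p(6) = 2, then q(2) = 6, then r(6) = 4. So (pqr)(6) = 4.

4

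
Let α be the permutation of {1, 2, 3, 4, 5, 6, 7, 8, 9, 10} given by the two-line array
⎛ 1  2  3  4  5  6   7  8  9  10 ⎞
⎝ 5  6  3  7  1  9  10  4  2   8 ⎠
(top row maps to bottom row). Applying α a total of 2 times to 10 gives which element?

Tracing 10 → 8 → … returns to 10 after 4 steps, so 10 lies in a 4-cycle (4, 7, 10, 8).
Advancing 2 steps from 10: 10 → 8 → 4.

4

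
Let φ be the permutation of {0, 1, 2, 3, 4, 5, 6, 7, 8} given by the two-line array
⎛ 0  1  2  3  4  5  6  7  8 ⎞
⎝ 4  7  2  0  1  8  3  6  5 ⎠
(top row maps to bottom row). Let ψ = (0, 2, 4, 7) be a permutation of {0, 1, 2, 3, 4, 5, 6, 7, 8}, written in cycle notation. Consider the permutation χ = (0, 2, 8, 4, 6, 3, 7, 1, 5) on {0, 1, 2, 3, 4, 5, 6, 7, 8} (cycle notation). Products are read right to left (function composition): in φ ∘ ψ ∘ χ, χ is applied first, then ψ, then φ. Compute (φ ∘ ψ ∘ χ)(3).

4

(φ ∘ ψ ∘ χ)(3) = φ(ψ(χ(3))). χ(3) = 7, then ψ(7) = 0, then φ(0) = 4, so the result is 4.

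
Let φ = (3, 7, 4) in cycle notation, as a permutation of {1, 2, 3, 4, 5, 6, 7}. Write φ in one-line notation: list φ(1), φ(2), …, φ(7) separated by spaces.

1 2 7 3 5 6 4

Reading each image from the cycles: 1→1, 2→2, 3→7, 4→3, 5→5, 6→6, 7→4.
So the one-line form is 1 2 7 3 5 6 4.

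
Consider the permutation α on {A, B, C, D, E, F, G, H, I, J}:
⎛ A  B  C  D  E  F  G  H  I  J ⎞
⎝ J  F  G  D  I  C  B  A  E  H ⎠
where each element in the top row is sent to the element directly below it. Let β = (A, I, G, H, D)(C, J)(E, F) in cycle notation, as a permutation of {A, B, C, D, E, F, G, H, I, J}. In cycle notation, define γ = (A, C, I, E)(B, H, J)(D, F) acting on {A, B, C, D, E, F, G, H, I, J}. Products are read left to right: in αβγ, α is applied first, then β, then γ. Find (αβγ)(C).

J

Apply the permutations in order: α(C) = G, then β(G) = H, then γ(H) = J. So (αβγ)(C) = J.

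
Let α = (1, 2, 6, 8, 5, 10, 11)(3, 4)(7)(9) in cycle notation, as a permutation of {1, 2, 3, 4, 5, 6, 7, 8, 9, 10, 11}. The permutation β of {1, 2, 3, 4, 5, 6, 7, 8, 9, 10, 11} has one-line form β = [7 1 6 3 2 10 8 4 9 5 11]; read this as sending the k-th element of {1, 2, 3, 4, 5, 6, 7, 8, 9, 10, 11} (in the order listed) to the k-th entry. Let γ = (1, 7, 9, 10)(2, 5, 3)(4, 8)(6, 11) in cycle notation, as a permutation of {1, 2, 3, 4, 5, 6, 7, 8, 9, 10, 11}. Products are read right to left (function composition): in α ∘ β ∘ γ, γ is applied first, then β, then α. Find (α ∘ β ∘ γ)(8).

4

(α ∘ β ∘ γ)(8) = α(β(γ(8))). γ(8) = 4, then β(4) = 3, then α(3) = 4, so the result is 4.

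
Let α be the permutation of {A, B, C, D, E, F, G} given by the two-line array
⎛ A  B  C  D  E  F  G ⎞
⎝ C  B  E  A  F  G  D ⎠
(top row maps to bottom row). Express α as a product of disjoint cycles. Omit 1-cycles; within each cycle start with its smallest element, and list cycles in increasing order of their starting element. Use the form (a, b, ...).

Start at A and follow images: A → C → E → F → G → D → A, giving the cycle (A, C, E, F, G, D).
Repeating from the next unused element and collecting all non-trivial cycles gives (A, C, E, F, G, D).

(A, C, E, F, G, D)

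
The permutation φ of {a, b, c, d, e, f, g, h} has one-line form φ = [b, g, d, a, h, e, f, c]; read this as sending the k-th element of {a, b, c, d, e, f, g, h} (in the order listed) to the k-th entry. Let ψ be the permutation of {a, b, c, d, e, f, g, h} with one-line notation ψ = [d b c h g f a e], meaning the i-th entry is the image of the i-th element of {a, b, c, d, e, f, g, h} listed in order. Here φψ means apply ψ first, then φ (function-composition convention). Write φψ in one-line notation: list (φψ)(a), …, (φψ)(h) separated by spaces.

For each element, apply ψ then φ: a → d → a; b → b → g; c → c → d; d → h → c; e → g → f; f → f → e; g → a → b; h → e → h.
Collecting the images, φψ = [a g d c f e b h].

a g d c f e b h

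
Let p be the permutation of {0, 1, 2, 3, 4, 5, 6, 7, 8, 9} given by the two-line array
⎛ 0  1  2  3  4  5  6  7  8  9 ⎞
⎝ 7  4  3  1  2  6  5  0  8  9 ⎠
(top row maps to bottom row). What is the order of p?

Writing p as disjoint cycles, the cycle lengths are 4, 2, 2, 1, 1.
The order is lcm(4, 2, 2) = 4.

4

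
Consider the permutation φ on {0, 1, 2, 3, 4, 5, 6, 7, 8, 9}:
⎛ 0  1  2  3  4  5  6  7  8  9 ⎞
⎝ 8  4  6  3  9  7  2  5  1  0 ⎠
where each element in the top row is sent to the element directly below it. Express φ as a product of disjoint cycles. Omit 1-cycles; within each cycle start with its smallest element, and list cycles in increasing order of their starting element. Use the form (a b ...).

Iterating φ from 0 gives 0 → 8 → 1 → 4 → 9 → 0; that is the 5-cycle (0 8 1 4 9).
Repeating from the next unused element and collecting all non-trivial cycles gives (0 8 1 4 9)(2 6)(5 7).

(0 8 1 4 9)(2 6)(5 7)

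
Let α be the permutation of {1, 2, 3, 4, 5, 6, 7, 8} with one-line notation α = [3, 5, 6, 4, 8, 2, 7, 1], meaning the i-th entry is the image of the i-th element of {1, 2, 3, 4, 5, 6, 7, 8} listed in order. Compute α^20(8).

Tracing 8 → 1 → … returns to 8 after 6 steps, so 8 lies in a 6-cycle (1 3 6 2 5 8).
On a 6-cycle, α^6 is the identity, so α^20 = α^2 there (20 ≡ 2 mod 6).
Stepping 2 places around the cycle: 8 → 1 → 3.

3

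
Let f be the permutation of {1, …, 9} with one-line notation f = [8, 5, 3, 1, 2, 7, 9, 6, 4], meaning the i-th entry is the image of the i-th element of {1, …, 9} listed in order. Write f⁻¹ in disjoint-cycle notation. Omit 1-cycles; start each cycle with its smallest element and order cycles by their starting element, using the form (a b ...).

(1 4 9 7 6 8)(2 5)

The cycle decomposition of f is (1 8 6 7 9 4)(2 5).
Reversing each cycle (and rotating so the smallest element leads) gives f⁻¹ = (1 4 9 7 6 8)(2 5).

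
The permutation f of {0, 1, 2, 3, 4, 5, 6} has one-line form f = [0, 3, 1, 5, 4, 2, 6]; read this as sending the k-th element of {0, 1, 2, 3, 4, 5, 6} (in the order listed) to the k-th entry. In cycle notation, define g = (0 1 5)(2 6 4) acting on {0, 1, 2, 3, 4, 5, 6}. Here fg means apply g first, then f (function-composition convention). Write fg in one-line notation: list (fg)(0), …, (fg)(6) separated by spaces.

(fg)(x) = f(g(x)). Computing each image: f(g(0)) = f(1) = 3, f(g(1)) = f(5) = 2, f(g(2)) = f(6) = 6, f(g(3)) = f(3) = 5, f(g(4)) = f(2) = 1, f(g(5)) = f(0) = 0, f(g(6)) = f(4) = 4.
Hence fg = [3 2 6 5 1 0 4].

3 2 6 5 1 0 4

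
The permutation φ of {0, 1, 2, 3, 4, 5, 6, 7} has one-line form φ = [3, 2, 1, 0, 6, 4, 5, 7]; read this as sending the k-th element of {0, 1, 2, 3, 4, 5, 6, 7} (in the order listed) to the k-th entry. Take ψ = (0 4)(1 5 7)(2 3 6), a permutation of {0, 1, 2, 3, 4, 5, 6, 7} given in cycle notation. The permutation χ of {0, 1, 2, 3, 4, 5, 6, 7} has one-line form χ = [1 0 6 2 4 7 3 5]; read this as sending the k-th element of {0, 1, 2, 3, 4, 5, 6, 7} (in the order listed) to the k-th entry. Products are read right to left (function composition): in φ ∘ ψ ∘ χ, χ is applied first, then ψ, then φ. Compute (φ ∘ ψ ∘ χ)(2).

1

Apply the permutations in order: χ(2) = 6, then ψ(6) = 2, then φ(2) = 1. So (φ ∘ ψ ∘ χ)(2) = 1.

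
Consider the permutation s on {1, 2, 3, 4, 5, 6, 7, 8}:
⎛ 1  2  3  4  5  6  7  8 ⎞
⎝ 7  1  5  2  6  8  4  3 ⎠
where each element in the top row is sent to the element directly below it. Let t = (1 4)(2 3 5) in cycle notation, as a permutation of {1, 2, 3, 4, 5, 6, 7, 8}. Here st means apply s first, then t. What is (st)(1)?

7

s(1) = 7, then t(7) = 7; composing gives (st)(1) = 7.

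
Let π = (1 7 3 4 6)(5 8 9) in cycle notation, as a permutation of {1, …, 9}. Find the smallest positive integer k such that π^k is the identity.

The disjoint cycles have lengths 5, 3, 1.
The order is lcm(5, 3) = 15.

15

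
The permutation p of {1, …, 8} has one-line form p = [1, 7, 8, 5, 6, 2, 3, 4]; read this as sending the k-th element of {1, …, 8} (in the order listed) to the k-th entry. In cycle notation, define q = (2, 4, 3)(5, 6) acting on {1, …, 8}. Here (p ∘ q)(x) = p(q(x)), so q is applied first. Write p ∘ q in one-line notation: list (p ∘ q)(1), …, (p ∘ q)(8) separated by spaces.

1 5 7 8 2 6 3 4

(p ∘ q)(x) = p(q(x)). Computing each image: p(q(1)) = p(1) = 1, p(q(2)) = p(4) = 5, p(q(3)) = p(2) = 7, p(q(4)) = p(3) = 8, p(q(5)) = p(6) = 2, p(q(6)) = p(5) = 6, p(q(7)) = p(7) = 3, p(q(8)) = p(8) = 4.
Hence p ∘ q = [1 5 7 8 2 6 3 4].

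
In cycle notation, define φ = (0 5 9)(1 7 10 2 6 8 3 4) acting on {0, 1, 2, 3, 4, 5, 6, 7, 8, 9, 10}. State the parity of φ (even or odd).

The cycle lengths are 8, 3.
A cycle is odd iff its length is even; φ has 1 even-length cycle, so sgn(φ) = (−1)^1 and φ is odd.

odd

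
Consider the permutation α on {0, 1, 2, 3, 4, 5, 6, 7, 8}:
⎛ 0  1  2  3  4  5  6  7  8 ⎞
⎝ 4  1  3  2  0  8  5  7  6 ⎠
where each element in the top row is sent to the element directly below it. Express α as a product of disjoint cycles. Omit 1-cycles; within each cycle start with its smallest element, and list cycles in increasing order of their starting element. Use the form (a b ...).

(0 4)(2 3)(5 8 6)

From 0: 0 → 4 → 0, closing the cycle (0 4).
Repeating from the next unused element and collecting all non-trivial cycles gives (0 4)(2 3)(5 8 6).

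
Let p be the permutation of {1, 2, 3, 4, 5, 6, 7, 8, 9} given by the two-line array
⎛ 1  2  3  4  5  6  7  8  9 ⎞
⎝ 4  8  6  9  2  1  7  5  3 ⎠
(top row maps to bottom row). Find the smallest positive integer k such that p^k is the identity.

15

Writing p as disjoint cycles, the cycle lengths are 5, 3, 1.
Since disjoint cycles commute, ord(p) = lcm(5, 3) = 15.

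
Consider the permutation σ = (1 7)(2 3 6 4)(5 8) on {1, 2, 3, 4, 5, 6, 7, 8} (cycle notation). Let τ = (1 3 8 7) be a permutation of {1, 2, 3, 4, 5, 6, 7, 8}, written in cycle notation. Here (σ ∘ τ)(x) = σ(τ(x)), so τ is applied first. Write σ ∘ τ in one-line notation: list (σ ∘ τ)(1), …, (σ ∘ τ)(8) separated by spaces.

(σ ∘ τ)(x) = σ(τ(x)). Computing each image: σ(τ(1)) = σ(3) = 6, σ(τ(2)) = σ(2) = 3, σ(τ(3)) = σ(8) = 5, σ(τ(4)) = σ(4) = 2, σ(τ(5)) = σ(5) = 8, σ(τ(6)) = σ(6) = 4, σ(τ(7)) = σ(1) = 7, σ(τ(8)) = σ(7) = 1.
Hence σ ∘ τ = [6 3 5 2 8 4 7 1].

6 3 5 2 8 4 7 1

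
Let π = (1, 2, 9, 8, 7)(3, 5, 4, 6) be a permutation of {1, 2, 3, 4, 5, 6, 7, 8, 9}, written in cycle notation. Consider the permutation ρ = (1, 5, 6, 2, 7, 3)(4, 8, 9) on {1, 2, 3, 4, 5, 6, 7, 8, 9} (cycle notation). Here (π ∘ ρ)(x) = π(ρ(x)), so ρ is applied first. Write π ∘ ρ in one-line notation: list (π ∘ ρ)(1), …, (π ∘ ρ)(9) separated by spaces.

4 1 2 7 3 9 5 8 6

(π ∘ ρ)(x) = π(ρ(x)). Computing each image: π(ρ(1)) = π(5) = 4, π(ρ(2)) = π(7) = 1, π(ρ(3)) = π(1) = 2, π(ρ(4)) = π(8) = 7, π(ρ(5)) = π(6) = 3, π(ρ(6)) = π(2) = 9, π(ρ(7)) = π(3) = 5, π(ρ(8)) = π(9) = 8, π(ρ(9)) = π(4) = 6.
Hence π ∘ ρ = [4 1 2 7 3 9 5 8 6].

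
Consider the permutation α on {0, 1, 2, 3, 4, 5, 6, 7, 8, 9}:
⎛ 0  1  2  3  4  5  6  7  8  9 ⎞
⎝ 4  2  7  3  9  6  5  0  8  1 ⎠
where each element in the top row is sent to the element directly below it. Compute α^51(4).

2

Tracing 4 → 9 → … returns to 4 after 6 steps, so 4 lies in a 6-cycle (0 4 9 1 2 7).
Powers repeat with period 6 on this cycle, and 51 mod 6 = 3, so α^51(4) = α^3(4).
Advancing 3 steps from 4: 4 → 9 → 1 → 2.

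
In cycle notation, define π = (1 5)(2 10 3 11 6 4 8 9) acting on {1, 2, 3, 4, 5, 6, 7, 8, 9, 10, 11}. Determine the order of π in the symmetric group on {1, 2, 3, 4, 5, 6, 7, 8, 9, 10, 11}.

8

The cycle type of π is (8, 2, 1).
The order is lcm(8, 2) = 8.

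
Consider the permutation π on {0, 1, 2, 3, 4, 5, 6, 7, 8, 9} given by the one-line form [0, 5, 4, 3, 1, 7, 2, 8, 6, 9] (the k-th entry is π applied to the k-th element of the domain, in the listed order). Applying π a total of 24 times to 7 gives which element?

2

Tracing 7 → 8 → … returns to 7 after 7 steps, so 7 lies in a 7-cycle (1, 5, 7, 8, 6, 2, 4).
On a 7-cycle, π^7 is the identity, so π^24 = π^3 there (24 ≡ 3 mod 7).
Stepping 3 places around the cycle: 7 → 8 → 6 → 2.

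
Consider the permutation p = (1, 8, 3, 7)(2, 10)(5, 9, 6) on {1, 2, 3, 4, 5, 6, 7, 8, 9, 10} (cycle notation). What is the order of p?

The cycle type of p is (4, 3, 2, 1).
Since disjoint cycles commute, ord(p) = lcm(4, 3, 2) = 12.

12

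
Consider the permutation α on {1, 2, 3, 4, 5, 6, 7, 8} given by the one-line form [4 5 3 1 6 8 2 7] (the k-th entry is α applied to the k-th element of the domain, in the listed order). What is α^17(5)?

Tracing 5 → 6 → … returns to 5 after 5 steps, so 5 lies in a 5-cycle (2, 5, 6, 8, 7).
Since the cycle has length 5, α^17 acts on it the same as α^2 (17 mod 5 = 2).
Stepping 2 places around the cycle: 5 → 6 → 8.

8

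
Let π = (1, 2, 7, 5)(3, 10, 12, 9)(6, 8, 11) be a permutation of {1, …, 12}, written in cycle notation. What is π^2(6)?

11

6 lies in the 3-cycle (6, 8, 11).
Stepping 2 places around the cycle: 6 → 8 → 11.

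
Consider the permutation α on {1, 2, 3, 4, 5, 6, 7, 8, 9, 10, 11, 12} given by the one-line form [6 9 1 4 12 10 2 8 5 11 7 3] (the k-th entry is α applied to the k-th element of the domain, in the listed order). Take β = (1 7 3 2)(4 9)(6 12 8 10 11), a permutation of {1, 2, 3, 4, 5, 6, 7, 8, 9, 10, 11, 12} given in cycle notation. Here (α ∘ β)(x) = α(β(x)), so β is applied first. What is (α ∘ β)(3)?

(α ∘ β)(3) = α(β(3)). β(3) = 2, then α(2) = 9. So (α ∘ β)(3) = 9.

9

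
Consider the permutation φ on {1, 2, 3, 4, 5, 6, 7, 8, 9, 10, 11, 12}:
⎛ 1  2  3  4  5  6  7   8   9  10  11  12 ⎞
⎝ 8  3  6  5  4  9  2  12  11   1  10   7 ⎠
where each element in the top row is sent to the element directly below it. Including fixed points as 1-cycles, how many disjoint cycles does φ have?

The cycle decomposition is (1, 8, 12, 7, 2, 3, 6, 9, 11, 10)(4, 5), which has 2 cycles (counting 1-cycles).

2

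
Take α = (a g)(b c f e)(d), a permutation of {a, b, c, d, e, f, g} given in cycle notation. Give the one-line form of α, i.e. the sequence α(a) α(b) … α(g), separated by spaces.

Each element maps to the next entry in its cycle (wrapping to the front): a→g, b→c, c→f, d→d, e→b, f→e, g→a.
Listing these in domain order gives g c f d b e a.

g c f d b e a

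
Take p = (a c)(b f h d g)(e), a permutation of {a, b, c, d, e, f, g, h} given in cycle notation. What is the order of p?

10

The disjoint cycles have lengths 5, 2, 1.
Since disjoint cycles commute, ord(p) = lcm(5, 2) = 10.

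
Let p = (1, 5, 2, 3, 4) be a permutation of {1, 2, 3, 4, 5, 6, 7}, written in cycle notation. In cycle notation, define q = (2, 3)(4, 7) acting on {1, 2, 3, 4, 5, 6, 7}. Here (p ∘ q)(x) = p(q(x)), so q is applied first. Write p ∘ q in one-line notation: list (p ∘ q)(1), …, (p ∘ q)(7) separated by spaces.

(p ∘ q)(x) = p(q(x)). Computing each image: p(q(1)) = p(1) = 5, p(q(2)) = p(3) = 4, p(q(3)) = p(2) = 3, p(q(4)) = p(7) = 7, p(q(5)) = p(5) = 2, p(q(6)) = p(6) = 6, p(q(7)) = p(4) = 1.
Hence p ∘ q = [5 4 3 7 2 6 1].

5 4 3 7 2 6 1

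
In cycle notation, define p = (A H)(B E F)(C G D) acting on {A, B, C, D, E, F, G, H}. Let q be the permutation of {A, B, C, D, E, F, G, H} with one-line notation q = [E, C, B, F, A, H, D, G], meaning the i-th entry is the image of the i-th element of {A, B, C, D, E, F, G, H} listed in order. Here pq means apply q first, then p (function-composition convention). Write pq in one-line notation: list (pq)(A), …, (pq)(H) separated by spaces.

For each element, apply q then p: A → E → F; B → C → G; C → B → E; D → F → B; E → A → H; F → H → A; G → D → C; H → G → D.
So pq in one-line form is F G E B H A C D.

F G E B H A C D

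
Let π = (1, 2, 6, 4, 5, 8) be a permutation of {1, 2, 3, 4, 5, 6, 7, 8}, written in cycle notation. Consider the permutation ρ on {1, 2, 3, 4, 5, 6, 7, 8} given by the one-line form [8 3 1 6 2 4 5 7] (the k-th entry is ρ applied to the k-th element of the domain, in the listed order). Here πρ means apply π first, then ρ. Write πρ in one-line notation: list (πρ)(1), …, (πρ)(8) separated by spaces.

3 4 1 2 7 6 5 8

(πρ)(x) = ρ(π(x)). Computing each image: ρ(π(1)) = ρ(2) = 3, ρ(π(2)) = ρ(6) = 4, ρ(π(3)) = ρ(3) = 1, ρ(π(4)) = ρ(5) = 2, ρ(π(5)) = ρ(8) = 7, ρ(π(6)) = ρ(4) = 6, ρ(π(7)) = ρ(7) = 5, ρ(π(8)) = ρ(1) = 8.
Hence πρ = [3 4 1 2 7 6 5 8].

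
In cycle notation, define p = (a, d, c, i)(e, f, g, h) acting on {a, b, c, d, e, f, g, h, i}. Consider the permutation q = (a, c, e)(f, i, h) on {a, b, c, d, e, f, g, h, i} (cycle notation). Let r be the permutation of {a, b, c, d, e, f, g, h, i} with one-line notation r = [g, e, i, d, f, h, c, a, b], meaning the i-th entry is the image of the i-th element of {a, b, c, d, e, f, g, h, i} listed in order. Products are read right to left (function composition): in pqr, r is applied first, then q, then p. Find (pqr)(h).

i

(pqr)(h) = p(q(r(h))). r(h) = a, then q(a) = c, then p(c) = i, so the result is i.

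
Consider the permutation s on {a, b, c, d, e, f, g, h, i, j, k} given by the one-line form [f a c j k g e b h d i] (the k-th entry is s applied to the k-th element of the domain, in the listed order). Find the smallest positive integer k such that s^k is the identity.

8

Decomposing into disjoint cycles gives cycle lengths 8, 2, 1.
Since disjoint cycles commute, ord(s) = lcm(8, 2) = 8.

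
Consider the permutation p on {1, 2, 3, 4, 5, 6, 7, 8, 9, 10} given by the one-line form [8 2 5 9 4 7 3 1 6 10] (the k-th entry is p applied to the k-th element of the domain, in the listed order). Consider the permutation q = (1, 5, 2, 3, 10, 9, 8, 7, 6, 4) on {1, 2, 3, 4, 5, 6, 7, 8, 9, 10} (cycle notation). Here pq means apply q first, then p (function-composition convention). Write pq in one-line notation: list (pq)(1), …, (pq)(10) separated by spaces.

Chase each element through q then p: 1 → 5 → 4; 2 → 3 → 5; 3 → 10 → 10; 4 → 1 → 8; 5 → 2 → 2; 6 → 4 → 9; 7 → 6 → 7; 8 → 7 → 3; 9 → 8 → 1; 10 → 9 → 6.
Collecting the images, pq = [4 5 10 8 2 9 7 3 1 6].

4 5 10 8 2 9 7 3 1 6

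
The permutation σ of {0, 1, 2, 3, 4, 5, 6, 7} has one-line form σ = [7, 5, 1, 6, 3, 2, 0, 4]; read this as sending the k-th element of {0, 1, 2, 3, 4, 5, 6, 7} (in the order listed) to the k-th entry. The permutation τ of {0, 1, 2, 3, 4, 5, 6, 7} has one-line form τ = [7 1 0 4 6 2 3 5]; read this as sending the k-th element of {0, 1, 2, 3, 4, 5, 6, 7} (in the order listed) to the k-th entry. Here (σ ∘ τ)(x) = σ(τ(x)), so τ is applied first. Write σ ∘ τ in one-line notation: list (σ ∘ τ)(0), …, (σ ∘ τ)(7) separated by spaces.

For each element, apply τ then σ: 0 → 7 → 4; 1 → 1 → 5; 2 → 0 → 7; 3 → 4 → 3; 4 → 6 → 0; 5 → 2 → 1; 6 → 3 → 6; 7 → 5 → 2.
So σ ∘ τ in one-line form is 4 5 7 3 0 1 6 2.

4 5 7 3 0 1 6 2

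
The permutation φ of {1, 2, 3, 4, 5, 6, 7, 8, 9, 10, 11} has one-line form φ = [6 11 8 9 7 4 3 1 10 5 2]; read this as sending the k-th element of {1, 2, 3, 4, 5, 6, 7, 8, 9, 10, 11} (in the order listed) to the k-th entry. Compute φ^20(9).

Tracing 9 → 10 → … returns to 9 after 9 steps, so 9 lies in a 9-cycle (1 6 4 9 10 5 7 3 8).
Powers repeat with period 9 on this cycle, and 20 mod 9 = 2, so φ^20(9) = φ^2(9).
Advancing 2 steps from 9: 9 → 10 → 5.

5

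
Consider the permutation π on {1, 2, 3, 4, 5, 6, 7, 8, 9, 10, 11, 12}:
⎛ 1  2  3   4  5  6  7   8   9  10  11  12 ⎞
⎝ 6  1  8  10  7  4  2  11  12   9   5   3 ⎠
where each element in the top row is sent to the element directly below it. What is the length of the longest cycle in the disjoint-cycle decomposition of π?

Decomposing into disjoint cycles gives (1 6 4 10 9 12 3 8 11 5 7 2); the longest has length 12.

12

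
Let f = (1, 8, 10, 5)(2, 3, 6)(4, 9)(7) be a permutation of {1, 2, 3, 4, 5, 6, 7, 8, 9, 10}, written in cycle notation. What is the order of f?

The disjoint cycles have lengths 4, 3, 2, 1.
The order of f is the least common multiple of its cycle lengths: lcm(4, 3, 2) = 12.

12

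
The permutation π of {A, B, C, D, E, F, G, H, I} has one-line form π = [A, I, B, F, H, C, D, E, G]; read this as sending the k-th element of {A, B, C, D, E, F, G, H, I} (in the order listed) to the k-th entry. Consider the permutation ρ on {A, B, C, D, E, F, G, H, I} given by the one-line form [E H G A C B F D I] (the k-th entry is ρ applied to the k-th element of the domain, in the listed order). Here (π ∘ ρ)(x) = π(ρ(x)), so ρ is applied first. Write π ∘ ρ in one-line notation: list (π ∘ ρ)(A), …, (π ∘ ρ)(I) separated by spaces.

(π ∘ ρ)(x) = π(ρ(x)). Computing each image: π(ρ(A)) = π(E) = H, π(ρ(B)) = π(H) = E, π(ρ(C)) = π(G) = D, π(ρ(D)) = π(A) = A, π(ρ(E)) = π(C) = B, π(ρ(F)) = π(B) = I, π(ρ(G)) = π(F) = C, π(ρ(H)) = π(D) = F, π(ρ(I)) = π(I) = G.
Hence π ∘ ρ = [H E D A B I C F G].

H E D A B I C F G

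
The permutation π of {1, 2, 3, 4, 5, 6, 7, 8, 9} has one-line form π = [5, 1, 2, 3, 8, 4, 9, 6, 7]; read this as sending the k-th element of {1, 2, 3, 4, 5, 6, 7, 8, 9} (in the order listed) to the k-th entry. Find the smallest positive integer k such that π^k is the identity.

14

Writing π as disjoint cycles, the cycle lengths are 7, 2.
Since disjoint cycles commute, ord(π) = lcm(7, 2) = 14.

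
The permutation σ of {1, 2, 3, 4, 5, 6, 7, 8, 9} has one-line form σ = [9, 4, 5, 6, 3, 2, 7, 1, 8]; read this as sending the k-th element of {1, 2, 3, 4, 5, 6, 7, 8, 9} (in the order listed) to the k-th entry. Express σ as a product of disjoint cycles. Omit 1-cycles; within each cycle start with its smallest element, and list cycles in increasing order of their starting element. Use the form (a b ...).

(1 9 8)(2 4 6)(3 5)

Start at 1 and follow images: 1 → 9 → 8 → 1, giving the cycle (1 9 8).
Repeating from the next unused element and collecting all non-trivial cycles gives (1 9 8)(2 4 6)(3 5).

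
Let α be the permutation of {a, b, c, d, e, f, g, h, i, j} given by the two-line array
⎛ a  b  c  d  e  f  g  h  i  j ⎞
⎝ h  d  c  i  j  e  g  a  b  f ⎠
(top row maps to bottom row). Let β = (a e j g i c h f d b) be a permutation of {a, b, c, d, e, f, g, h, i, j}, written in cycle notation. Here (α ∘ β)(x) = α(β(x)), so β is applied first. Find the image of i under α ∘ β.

c

β(i) = c, then α(c) = c; composing gives (α ∘ β)(i) = c.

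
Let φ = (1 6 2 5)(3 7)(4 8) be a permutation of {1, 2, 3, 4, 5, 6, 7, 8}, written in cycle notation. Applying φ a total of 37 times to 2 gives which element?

5

2 lies in the 4-cycle (1 6 2 5).
Since the cycle has length 4, φ^37 acts on it the same as φ^1 (37 mod 4 = 1).
Stepping 1 place around the cycle: 2 → 5.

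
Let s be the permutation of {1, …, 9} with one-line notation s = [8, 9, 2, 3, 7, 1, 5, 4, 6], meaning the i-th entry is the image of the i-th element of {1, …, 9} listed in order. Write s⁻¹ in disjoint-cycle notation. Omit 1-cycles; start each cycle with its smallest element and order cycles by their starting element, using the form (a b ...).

(1 6 9 2 3 4 8)(5 7)

The cycle decomposition of s is (1 8 4 3 2 9 6)(5 7).
The inverse reverses every cycle; in canonical form, s⁻¹ = (1 6 9 2 3 4 8)(5 7).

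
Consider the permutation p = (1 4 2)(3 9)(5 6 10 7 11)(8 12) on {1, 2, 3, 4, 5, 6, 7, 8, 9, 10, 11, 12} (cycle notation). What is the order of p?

30

The cycle type of p is (5, 3, 2, 2).
Since disjoint cycles commute, ord(p) = lcm(5, 3, 2, 2) = 30.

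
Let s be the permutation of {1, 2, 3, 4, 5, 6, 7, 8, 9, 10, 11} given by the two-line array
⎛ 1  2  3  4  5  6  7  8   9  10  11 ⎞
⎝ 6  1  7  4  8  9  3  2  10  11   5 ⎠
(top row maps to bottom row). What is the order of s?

8

Writing s as disjoint cycles, the cycle lengths are 8, 2, 1.
Since disjoint cycles commute, ord(s) = lcm(8, 2) = 8.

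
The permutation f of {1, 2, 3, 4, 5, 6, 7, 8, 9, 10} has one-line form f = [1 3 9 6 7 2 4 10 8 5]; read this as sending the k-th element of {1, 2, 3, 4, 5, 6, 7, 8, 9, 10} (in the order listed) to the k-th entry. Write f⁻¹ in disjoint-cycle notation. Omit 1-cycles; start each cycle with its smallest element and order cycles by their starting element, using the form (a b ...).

The cycle decomposition of f is (2 3 9 8 10 5 7 4 6).
Reversing each cycle (and rotating so the smallest element leads) gives f⁻¹ = (2 6 4 7 5 10 8 9 3).

(2 6 4 7 5 10 8 9 3)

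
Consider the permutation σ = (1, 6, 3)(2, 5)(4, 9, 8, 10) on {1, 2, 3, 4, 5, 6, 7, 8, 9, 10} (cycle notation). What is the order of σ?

The disjoint cycles have lengths 4, 3, 2, 1.
The order of σ is the least common multiple of its cycle lengths: lcm(4, 3, 2) = 12.

12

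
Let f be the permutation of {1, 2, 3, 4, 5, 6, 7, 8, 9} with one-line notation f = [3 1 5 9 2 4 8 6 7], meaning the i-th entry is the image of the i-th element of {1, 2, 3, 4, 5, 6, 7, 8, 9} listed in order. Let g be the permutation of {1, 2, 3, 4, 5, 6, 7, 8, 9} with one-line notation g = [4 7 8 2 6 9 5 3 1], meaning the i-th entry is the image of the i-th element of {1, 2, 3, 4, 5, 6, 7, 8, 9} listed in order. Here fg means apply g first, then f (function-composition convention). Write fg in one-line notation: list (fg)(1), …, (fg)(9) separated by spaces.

9 8 6 1 4 7 2 5 3

For each element, apply g then f: 1 → 4 → 9; 2 → 7 → 8; 3 → 8 → 6; 4 → 2 → 1; 5 → 6 → 4; 6 → 9 → 7; 7 → 5 → 2; 8 → 3 → 5; 9 → 1 → 3.
So fg in one-line form is 9 8 6 1 4 7 2 5 3.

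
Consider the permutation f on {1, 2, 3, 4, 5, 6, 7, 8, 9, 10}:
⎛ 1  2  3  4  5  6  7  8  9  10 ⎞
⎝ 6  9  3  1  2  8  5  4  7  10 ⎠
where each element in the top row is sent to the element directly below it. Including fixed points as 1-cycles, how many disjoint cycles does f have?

4

The cycle decomposition is (1 6 8 4)(2 9 7 5)(3)(10), which has 4 cycles (counting 1-cycles).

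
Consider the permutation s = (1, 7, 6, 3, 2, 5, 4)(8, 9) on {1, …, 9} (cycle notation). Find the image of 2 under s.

5

2 appears in (1, 7, 6, 3, 2, 5, 4); the next entry (wrapping around) is 5.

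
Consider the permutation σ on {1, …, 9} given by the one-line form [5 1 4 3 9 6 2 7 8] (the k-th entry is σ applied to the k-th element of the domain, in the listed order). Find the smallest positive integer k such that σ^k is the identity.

6

Decomposing into disjoint cycles gives cycle lengths 6, 2, 1.
The order is lcm(6, 2) = 6.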